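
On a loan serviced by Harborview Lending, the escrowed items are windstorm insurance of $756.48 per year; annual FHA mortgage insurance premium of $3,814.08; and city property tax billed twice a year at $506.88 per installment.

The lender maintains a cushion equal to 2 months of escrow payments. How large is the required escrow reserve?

Windstorm insurance: $756.48 annually
FHA mortgage insurance premium: $3,814.08 annually
City property tax: $506.88 × 2 = $1,013.76 annually
Total per year = $756.48 + $3,814.08 + $1,013.76 = $5,584.32
Base monthly escrow = $5,584.32 / 12 = $465.36
Cushion = 2 × $465.36 = $930.72

$930.72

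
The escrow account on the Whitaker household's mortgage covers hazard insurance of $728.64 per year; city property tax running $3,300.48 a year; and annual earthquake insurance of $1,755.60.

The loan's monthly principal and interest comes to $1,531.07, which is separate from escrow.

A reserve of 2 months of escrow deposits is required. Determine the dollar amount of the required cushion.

$964.12

Hazard insurance: $728.64
City property tax: $3,300.48
Earthquake insurance: $1,755.60
Total annual escrow = $5,784.72
Monthly escrow = $5,784.72 / 12 = $482.06
Reserve = 2 × $482.06 = $964.12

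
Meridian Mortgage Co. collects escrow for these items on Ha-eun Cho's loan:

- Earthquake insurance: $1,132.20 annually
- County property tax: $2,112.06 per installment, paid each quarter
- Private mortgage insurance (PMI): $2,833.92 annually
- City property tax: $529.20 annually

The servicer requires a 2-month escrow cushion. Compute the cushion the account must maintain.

$2,157.26

Earthquake insurance — $1,132.20/yr
County property tax — $2,112.06 × 4 = $8,448.24/yr
Private mortgage insurance (PMI) — $2,833.92/yr
City property tax — $529.20/yr
Annual escrow total = $12,943.56
Per month = $12,943.56 ÷ 12 = $1,078.63
Reserve = 2 × $1,078.63 = $2,157.26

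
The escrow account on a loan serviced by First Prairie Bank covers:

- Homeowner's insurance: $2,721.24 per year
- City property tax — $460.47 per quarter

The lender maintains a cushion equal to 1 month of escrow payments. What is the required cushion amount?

Homeowner's insurance — $2,721.24 annually
City property tax — $460.47 × 4 = $1,841.88 annually
Annual escrow total = $4,563.12
Monthly = $4,563.12 ÷ 12 = $380.26
Required cushion = 1 × $380.26 = $380.26

$380.26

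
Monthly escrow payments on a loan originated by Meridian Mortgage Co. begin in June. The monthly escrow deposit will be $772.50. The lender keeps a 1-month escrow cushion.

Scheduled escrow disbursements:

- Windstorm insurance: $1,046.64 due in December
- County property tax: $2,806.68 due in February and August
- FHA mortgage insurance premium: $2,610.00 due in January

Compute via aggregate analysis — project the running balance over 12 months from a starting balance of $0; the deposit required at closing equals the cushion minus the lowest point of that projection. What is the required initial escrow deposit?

Cushion = 1 × $772.50 = $772.50
Trial balance (start $0, +$772.50 each month, − disbursements):
  Jun: +$772.50 → $772.50
  Jul: +$772.50 → $1,545.00
  Aug: +$772.50 − $2,806.68 → -$489.18
  Sep: +$772.50 → $283.32
  Oct: +$772.50 → $1,055.82
  Nov: +$772.50 → $1,828.32
  Dec: +$772.50 − $1,046.64 → $1,554.18
  Jan: +$772.50 − $2,610.00 → -$283.32
  Feb: +$772.50 − $2,806.68 → -$2,317.50
  Mar: +$772.50 → -$1,545.00
  Apr: +$772.50 → -$772.50
  May: +$772.50 → $0.00
Lowest trial balance = -$2,317.50 (Feb)
Initial deposit = cushion − low point = $772.50 − (-$2,317.50) = $3,090.00

$3,090.00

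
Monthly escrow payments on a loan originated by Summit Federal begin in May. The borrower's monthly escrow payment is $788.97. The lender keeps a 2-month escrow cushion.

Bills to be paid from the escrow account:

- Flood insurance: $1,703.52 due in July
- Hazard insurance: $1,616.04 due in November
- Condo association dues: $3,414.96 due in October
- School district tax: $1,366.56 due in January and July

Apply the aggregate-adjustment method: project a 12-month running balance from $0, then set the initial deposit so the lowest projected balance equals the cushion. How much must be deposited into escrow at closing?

$4,156.23

Cushion = 2 × $788.97 = $1,577.94
Trial balance (start $0, +$788.97 each month, − disbursements):
  May: +$788.97 → $788.97
  Jun: +$788.97 → $1,577.94
  Jul: +$788.97 − $3,070.08 → -$703.17
  Aug: +$788.97 → $85.80
  Sep: +$788.97 → $874.77
  Oct: +$788.97 − $3,414.96 → -$1,751.22
  Nov: +$788.97 − $1,616.04 → -$2,578.29
  Dec: +$788.97 → -$1,789.32
  Jan: +$788.97 − $1,366.56 → -$2,366.91
  Feb: +$788.97 → -$1,577.94
  Mar: +$788.97 → -$788.97
  Apr: +$788.97 → $0.00
Lowest trial balance = -$2,578.29 (Nov)
Initial deposit = cushion − low point = $1,577.94 − (-$2,578.29) = $4,156.23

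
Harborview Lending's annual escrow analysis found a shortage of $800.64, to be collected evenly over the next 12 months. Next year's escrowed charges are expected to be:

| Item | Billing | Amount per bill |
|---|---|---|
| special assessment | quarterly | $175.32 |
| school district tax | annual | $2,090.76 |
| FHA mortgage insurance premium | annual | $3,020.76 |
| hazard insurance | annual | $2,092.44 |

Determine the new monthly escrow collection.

Special assessment — $175.32 × 4 = $701.28
School district tax — $2,090.76
FHA mortgage insurance premium — $3,020.76
Hazard insurance — $2,092.44
Annual escrow total = $701.28 + $2,090.76 + $3,020.76 + $2,092.44 = $7,905.24
Base monthly escrow = $7,905.24 / 12 = $658.77
Shortage spread = $800.64 ÷ 12 = $66.72/mo
New monthly escrow = $658.77 + $66.72 = $725.49

$725.49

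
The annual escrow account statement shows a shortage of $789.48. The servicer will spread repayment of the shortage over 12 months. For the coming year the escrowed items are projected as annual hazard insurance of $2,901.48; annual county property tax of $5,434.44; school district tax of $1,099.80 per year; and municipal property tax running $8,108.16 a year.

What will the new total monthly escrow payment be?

$1,527.78

Hazard insurance: $2,901.48 annually
County property tax: $5,434.44 annually
School district tax: $1,099.80 annually
Municipal property tax: $8,108.16 annually
Combined annual = $2,901.48 + $5,434.44 + $1,099.80 + $8,108.16 = $17,543.88
Per month = $17,543.88 ÷ 12 = $1,461.99
Shortage spread = $789.48 ÷ 12 = $65.79/mo
Adjusted monthly = $1,461.99 + $65.79 = $1,527.78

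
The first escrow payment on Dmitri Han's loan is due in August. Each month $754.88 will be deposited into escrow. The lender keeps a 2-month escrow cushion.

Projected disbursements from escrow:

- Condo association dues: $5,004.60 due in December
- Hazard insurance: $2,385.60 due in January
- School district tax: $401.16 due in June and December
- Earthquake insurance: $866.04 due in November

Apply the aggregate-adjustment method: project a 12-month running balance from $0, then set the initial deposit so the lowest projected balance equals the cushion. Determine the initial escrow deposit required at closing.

Cushion = 2 × $754.88 = $1,509.76
Trial balance (start $0, +$754.88 each month, − disbursements):
  Aug: +$754.88 → $754.88
  Sep: +$754.88 → $1,509.76
  Oct: +$754.88 → $2,264.64
  Nov: +$754.88 − $866.04 → $2,153.48
  Dec: +$754.88 − $5,405.76 → -$2,497.40
  Jan: +$754.88 − $2,385.60 → -$4,128.12
  Feb: +$754.88 → -$3,373.24
  Mar: +$754.88 → -$2,618.36
  Apr: +$754.88 → -$1,863.48
  May: +$754.88 → -$1,108.60
  Jun: +$754.88 − $401.16 → -$754.88
  Jul: +$754.88 → $0.00
Lowest trial balance = -$4,128.12 (Jan)
Initial deposit = cushion − low point = $1,509.76 − (-$4,128.12) = $5,637.88

$5,637.88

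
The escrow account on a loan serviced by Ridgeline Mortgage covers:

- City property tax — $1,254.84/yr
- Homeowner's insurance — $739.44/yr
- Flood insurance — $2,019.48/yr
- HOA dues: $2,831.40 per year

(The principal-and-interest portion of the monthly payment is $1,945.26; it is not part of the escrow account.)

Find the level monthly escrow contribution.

$570.43

City property tax = $1,254.84 per year
Homeowner's insurance = $739.44 per year
Flood insurance = $2,019.48 per year
HOA dues = $2,831.40 per year
Annual escrow total = $6,845.16
Monthly escrow = $6,845.16 ÷ 12 = $570.43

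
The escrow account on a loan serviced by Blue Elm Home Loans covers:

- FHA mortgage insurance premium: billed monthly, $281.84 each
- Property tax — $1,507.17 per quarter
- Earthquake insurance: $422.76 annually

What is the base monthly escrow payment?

FHA mortgage insurance premium = $281.84 × 12 = $3,382.08
Property tax = $1,507.17 × 4 = $6,028.68
Earthquake insurance = $422.76
Total per year = $3,382.08 + $6,028.68 + $422.76 = $9,833.52
Monthly escrow = $9,833.52 / 12 = $819.46

$819.46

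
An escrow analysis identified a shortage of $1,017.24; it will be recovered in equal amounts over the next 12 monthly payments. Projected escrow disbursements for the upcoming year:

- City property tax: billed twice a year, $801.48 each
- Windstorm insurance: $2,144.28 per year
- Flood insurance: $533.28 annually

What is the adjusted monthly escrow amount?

$441.48

City property tax = $801.48 × 2 = $1,602.96 annually
Windstorm insurance = $2,144.28 annually
Flood insurance = $533.28 annually
Yearly total = $1,602.96 + $2,144.28 + $533.28 = $4,280.52
Monthly escrow = $4,280.52 ÷ 12 = $356.71
Shortage spread = $1,017.24 ÷ 12 = $84.77/mo
Adjusted monthly = $356.71 + $84.77 = $441.48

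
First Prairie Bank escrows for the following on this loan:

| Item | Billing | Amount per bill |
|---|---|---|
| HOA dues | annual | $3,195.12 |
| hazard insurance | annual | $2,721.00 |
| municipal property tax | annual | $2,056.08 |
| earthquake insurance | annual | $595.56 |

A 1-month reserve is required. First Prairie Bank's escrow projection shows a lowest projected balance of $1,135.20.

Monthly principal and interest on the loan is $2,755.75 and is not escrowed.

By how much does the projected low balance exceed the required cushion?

HOA dues — $3,195.12 per year
Hazard insurance — $2,721.00 per year
Municipal property tax — $2,056.08 per year
Earthquake insurance — $595.56 per year
Annual escrow total = $3,195.12 + $2,721.00 + $2,056.08 + $595.56 = $8,567.76
Monthly escrow = $8,567.76 ÷ 12 = $713.98
Required reserve = 1 × $713.98 = $713.98
Surplus = $1,135.20 − $713.98 = $421.22

$421.22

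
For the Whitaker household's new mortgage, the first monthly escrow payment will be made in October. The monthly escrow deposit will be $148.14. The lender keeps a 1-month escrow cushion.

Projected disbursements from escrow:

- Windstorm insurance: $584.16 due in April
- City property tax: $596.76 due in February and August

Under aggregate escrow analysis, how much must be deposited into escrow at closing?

Cushion = 1 × $148.14 = $148.14
Trial balance (start $0, +$148.14 each month, − disbursements):
  Oct: +$148.14 → $148.14
  Nov: +$148.14 → $296.28
  Dec: +$148.14 → $444.42
  Jan: +$148.14 → $592.56
  Feb: +$148.14 − $596.76 → $143.94
  Mar: +$148.14 → $292.08
  Apr: +$148.14 − $584.16 → -$143.94
  May: +$148.14 → $4.20
  Jun: +$148.14 → $152.34
  Jul: +$148.14 → $300.48
  Aug: +$148.14 − $596.76 → -$148.14
  Sep: +$148.14 → $0.00
Lowest trial balance = -$148.14 (Aug)
Initial deposit = cushion − low point = $148.14 − (-$148.14) = $296.28

$296.28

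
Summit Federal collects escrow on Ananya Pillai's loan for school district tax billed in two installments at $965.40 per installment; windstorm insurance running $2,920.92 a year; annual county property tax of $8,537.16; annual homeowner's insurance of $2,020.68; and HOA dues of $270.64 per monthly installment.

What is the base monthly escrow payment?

School district tax — $965.40 × 2 = $1,930.80 annually
Windstorm insurance — $2,920.92 annually
County property tax — $8,537.16 annually
Homeowner's insurance — $2,020.68 annually
HOA dues — $270.64 × 12 = $3,247.68 annually
Combined annual = $18,657.24
Per month = $18,657.24 ÷ 12 = $1,554.77

$1,554.77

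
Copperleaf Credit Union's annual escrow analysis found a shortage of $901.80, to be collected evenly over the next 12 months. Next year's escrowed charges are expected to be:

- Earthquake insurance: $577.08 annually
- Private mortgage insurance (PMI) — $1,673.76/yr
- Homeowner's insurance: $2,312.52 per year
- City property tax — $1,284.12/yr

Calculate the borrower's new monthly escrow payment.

Earthquake insurance: $577.08
Private mortgage insurance (PMI): $1,673.76
Homeowner's insurance: $2,312.52
City property tax: $1,284.12
Total annual escrow = $577.08 + $1,673.76 + $2,312.52 + $1,284.12 = $5,847.48
Base monthly escrow = $5,847.48 / 12 = $487.29
Monthly shortage recovery: $901.80 / 12 = $75.15
New monthly escrow = $487.29 + $75.15 = $562.44

$562.44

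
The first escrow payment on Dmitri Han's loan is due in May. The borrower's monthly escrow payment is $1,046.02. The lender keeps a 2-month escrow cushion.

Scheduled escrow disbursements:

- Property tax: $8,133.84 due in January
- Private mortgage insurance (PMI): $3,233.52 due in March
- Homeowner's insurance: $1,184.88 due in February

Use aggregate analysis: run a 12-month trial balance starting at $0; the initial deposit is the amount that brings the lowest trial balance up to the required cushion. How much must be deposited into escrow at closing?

Cushion = 2 × $1,046.02 = $2,092.04
Trial balance (start $0, +$1,046.02 each month, − disbursements):
  May: +$1,046.02 → $1,046.02
  Jun: +$1,046.02 → $2,092.04
  Jul: +$1,046.02 → $3,138.06
  Aug: +$1,046.02 → $4,184.08
  Sep: +$1,046.02 → $5,230.10
  Oct: +$1,046.02 → $6,276.12
  Nov: +$1,046.02 → $7,322.14
  Dec: +$1,046.02 → $8,368.16
  Jan: +$1,046.02 − $8,133.84 → $1,280.34
  Feb: +$1,046.02 − $1,184.88 → $1,141.48
  Mar: +$1,046.02 − $3,233.52 → -$1,046.02
  Apr: +$1,046.02 → $0.00
Lowest trial balance = -$1,046.02 (Mar)
Initial deposit = cushion − low point = $2,092.04 − (-$1,046.02) = $3,138.06

$3,138.06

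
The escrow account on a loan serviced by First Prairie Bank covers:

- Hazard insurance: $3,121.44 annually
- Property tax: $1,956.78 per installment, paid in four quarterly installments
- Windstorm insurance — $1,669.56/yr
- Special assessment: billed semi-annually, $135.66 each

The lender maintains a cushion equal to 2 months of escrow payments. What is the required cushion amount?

Hazard insurance = $3,121.44 annually
Property tax = $1,956.78 × 4 = $7,827.12 annually
Windstorm insurance = $1,669.56 annually
Special assessment = $135.66 × 2 = $271.32 annually
Total annual escrow = $12,889.44
Base monthly escrow = $12,889.44 ÷ 12 = $1,074.12
Cushion = 2 × $1,074.12 = $2,148.24

$2,148.24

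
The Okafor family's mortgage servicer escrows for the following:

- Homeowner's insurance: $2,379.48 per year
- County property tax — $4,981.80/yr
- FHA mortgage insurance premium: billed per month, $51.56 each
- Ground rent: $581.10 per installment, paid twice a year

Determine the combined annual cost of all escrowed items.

$9,142.20

Homeowner's insurance — $2,379.48 annually
County property tax — $4,981.80 annually
FHA mortgage insurance premium — $51.56 × 12 = $618.72 annually
Ground rent — $581.10 × 2 = $1,162.20 annually
Total annual escrow = $2,379.48 + $4,981.80 + $618.72 + $1,162.20 = $9,142.20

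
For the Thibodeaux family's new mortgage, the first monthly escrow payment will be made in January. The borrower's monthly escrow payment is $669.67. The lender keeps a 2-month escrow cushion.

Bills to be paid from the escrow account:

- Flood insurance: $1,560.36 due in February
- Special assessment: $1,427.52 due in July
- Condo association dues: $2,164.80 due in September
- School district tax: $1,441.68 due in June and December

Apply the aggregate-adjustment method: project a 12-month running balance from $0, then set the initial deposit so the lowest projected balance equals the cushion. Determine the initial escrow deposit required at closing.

Cushion = 2 × $669.67 = $1,339.34
Trial balance (start $0, +$669.67 each month, − disbursements):
  Jan: +$669.67 → $669.67
  Feb: +$669.67 − $1,560.36 → -$221.02
  Mar: +$669.67 → $448.65
  Apr: +$669.67 → $1,118.32
  May: +$669.67 → $1,787.99
  Jun: +$669.67 − $1,441.68 → $1,015.98
  Jul: +$669.67 − $1,427.52 → $258.13
  Aug: +$669.67 → $927.80
  Sep: +$669.67 − $2,164.80 → -$567.33
  Oct: +$669.67 → $102.34
  Nov: +$669.67 → $772.01
  Dec: +$669.67 − $1,441.68 → $0.00
Lowest trial balance = -$567.33 (Sep)
Initial deposit = cushion − low point = $1,339.34 − (-$567.33) = $1,906.67

$1,906.67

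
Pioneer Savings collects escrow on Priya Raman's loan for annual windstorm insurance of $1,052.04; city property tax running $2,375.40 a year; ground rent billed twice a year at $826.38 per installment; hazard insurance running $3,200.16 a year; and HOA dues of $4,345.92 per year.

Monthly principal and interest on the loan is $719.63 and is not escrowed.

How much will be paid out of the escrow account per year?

$12,626.28

Windstorm insurance = $1,052.04 per year
City property tax = $2,375.40 per year
Ground rent = $826.38 × 2 = $1,652.76 per year
Hazard insurance = $3,200.16 per year
HOA dues = $4,345.92 per year
Annual escrow total = $12,626.28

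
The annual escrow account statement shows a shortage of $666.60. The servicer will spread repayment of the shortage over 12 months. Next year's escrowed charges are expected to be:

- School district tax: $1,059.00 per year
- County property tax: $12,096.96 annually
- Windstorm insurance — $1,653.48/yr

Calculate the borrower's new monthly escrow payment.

School district tax = $1,059.00/yr
County property tax = $12,096.96/yr
Windstorm insurance = $1,653.48/yr
Total per year = $1,059.00 + $12,096.96 + $1,653.48 = $14,809.44
Per month = $14,809.44 / 12 = $1,234.12
Monthly shortage recovery: $666.60 ÷ 12 = $55.55
New monthly escrow = $1,234.12 + $55.55 = $1,289.67

$1,289.67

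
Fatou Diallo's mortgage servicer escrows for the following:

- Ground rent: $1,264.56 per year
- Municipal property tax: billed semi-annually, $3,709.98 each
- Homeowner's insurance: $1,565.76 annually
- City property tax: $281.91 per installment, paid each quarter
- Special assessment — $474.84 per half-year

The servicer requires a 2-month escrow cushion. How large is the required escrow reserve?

$2,054.60

Ground rent = $1,264.56/yr
Municipal property tax = $3,709.98 × 2 = $7,419.96/yr
Homeowner's insurance = $1,565.76/yr
City property tax = $281.91 × 4 = $1,127.64/yr
Special assessment = $474.84 × 2 = $949.68/yr
Total per year = $12,327.60
Base monthly escrow = $12,327.60 ÷ 12 = $1,027.30
Cushion = 2 × $1,027.30 = $2,054.60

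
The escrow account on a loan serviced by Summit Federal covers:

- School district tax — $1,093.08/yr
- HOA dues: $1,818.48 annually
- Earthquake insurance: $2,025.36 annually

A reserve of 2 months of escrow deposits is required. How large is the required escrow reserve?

School district tax: $1,093.08 annually
HOA dues: $1,818.48 annually
Earthquake insurance: $2,025.36 annually
Combined annual = $4,936.92
Base monthly escrow = $4,936.92 ÷ 12 = $411.41
Reserve = 2 × $411.41 = $822.82

$822.82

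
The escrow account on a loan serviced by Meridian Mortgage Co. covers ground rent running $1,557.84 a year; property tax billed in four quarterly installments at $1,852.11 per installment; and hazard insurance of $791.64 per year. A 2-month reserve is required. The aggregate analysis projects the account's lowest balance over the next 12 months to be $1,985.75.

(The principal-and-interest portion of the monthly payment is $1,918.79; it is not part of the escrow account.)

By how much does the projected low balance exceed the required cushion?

$359.43

Ground rent — $1,557.84 annually
Property tax — $1,852.11 × 4 = $7,408.44 annually
Hazard insurance — $791.64 annually
Total annual escrow = $9,757.92
Monthly = $9,757.92 / 12 = $813.16
Required cushion = 2 × $813.16 = $1,626.32
Excess over cushion: $1,985.75 − $1,626.32 = $359.43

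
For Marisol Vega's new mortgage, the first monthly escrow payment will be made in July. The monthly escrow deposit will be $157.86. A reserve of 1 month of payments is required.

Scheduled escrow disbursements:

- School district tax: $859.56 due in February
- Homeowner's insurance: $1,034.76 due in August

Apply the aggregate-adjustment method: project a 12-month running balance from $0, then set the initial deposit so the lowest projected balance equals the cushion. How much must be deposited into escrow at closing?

Cushion = 1 × $157.86 = $157.86
Trial balance (start $0, +$157.86 each month, − disbursements):
  Jul: +$157.86 → $157.86
  Aug: +$157.86 − $1,034.76 → -$719.04
  Sep: +$157.86 → -$561.18
  Oct: +$157.86 → -$403.32
  Nov: +$157.86 → -$245.46
  Dec: +$157.86 → -$87.60
  Jan: +$157.86 → $70.26
  Feb: +$157.86 − $859.56 → -$631.44
  Mar: +$157.86 → -$473.58
  Apr: +$157.86 → -$315.72
  May: +$157.86 → -$157.86
  Jun: +$157.86 → $0.00
Lowest trial balance = -$719.04 (Aug)
Initial deposit = cushion − low point = $157.86 − (-$719.04) = $876.90

$876.90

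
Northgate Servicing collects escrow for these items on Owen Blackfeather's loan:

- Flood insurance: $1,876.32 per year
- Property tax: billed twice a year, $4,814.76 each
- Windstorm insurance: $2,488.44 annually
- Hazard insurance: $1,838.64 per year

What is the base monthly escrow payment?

$1,319.41

Flood insurance — $1,876.32/yr
Property tax — $4,814.76 × 2 = $9,629.52/yr
Windstorm insurance — $2,488.44/yr
Hazard insurance — $1,838.64/yr
Total per year = $15,832.92
Per month = $15,832.92 / 12 = $1,319.41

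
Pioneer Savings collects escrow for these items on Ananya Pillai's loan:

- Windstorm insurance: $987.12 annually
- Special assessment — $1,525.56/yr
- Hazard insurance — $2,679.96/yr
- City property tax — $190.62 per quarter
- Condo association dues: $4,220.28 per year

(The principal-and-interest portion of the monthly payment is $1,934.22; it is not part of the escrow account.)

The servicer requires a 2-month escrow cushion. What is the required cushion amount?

$1,695.90

Windstorm insurance: $987.12 annually
Special assessment: $1,525.56 annually
Hazard insurance: $2,679.96 annually
City property tax: $190.62 × 4 = $762.48 annually
Condo association dues: $4,220.28 annually
Total annual escrow = $987.12 + $1,525.56 + $2,679.96 + $762.48 + $4,220.28 = $10,175.40
Monthly escrow = $10,175.40 ÷ 12 = $847.95
Cushion = 2 × $847.95 = $1,695.90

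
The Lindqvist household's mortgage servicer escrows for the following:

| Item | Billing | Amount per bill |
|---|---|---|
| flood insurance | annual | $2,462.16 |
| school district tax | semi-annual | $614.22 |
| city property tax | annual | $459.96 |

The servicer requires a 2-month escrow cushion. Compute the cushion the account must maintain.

Flood insurance = $2,462.16
School district tax = $614.22 × 2 = $1,228.44
City property tax = $459.96
Combined annual = $4,150.56
Per month = $4,150.56 ÷ 12 = $345.88
Reserve = 2 × $345.88 = $691.76

$691.76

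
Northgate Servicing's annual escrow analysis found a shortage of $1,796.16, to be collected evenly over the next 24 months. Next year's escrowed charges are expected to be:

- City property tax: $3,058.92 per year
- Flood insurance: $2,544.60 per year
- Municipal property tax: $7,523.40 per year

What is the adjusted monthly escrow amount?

City property tax = $3,058.92
Flood insurance = $2,544.60
Municipal property tax = $7,523.40
Total per year = $13,126.92
Monthly escrow = $13,126.92 / 12 = $1,093.91
Shortage per month = $1,796.16 ÷ 24 = $74.84
New monthly escrow = $1,093.91 + $74.84 = $1,168.75

$1,168.75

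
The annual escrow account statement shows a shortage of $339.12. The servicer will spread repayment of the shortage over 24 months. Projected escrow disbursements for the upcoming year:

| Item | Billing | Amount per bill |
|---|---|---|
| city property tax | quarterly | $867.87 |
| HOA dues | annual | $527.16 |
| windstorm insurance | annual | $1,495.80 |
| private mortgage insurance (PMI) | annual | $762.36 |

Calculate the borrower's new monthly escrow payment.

$535.53

City property tax = $867.87 × 4 = $3,471.48/yr
HOA dues = $527.16/yr
Windstorm insurance = $1,495.80/yr
Private mortgage insurance (PMI) = $762.36/yr
Combined annual = $3,471.48 + $527.16 + $1,495.80 + $762.36 = $6,256.80
Monthly = $6,256.80 ÷ 12 = $521.40
Shortage per month = $339.12 / 24 = $14.13
Adjusted monthly = $521.40 + $14.13 = $535.53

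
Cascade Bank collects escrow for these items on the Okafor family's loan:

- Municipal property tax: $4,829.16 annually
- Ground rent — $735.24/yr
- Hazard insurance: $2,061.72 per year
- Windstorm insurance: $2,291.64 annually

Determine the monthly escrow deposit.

Municipal property tax: $4,829.16 annually
Ground rent: $735.24 annually
Hazard insurance: $2,061.72 annually
Windstorm insurance: $2,291.64 annually
Total per year = $9,917.76
Base monthly escrow = $9,917.76 ÷ 12 = $826.48

$826.48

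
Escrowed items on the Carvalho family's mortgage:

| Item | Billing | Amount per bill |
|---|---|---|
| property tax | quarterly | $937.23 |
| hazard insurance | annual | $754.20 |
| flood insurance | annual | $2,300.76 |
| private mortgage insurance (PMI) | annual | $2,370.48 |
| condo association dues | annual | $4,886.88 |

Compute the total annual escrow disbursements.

Property tax: $937.23 × 4 = $3,748.92/yr
Hazard insurance: $754.20/yr
Flood insurance: $2,300.76/yr
Private mortgage insurance (PMI): $2,370.48/yr
Condo association dues: $4,886.88/yr
Annual escrow total = $14,061.24

$14,061.24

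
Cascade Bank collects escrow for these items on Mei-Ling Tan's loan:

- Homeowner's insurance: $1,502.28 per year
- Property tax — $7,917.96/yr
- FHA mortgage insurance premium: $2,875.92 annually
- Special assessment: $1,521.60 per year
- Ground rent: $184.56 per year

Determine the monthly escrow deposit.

$1,166.86

Homeowner's insurance = $1,502.28 annually
Property tax = $7,917.96 annually
FHA mortgage insurance premium = $2,875.92 annually
Special assessment = $1,521.60 annually
Ground rent = $184.56 annually
Combined annual = $14,002.32
Monthly = $14,002.32 ÷ 12 = $1,166.86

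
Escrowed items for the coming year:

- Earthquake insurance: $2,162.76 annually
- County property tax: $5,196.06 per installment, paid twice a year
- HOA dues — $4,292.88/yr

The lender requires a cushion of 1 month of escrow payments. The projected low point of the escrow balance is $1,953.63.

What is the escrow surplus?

Earthquake insurance = $2,162.76
County property tax = $5,196.06 × 2 = $10,392.12
HOA dues = $4,292.88
Annual escrow total = $16,847.76
Per month = $16,847.76 / 12 = $1,403.98
Cushion = 1 × $1,403.98 = $1,403.98
Surplus = $1,953.63 − $1,403.98 = $549.65

$549.65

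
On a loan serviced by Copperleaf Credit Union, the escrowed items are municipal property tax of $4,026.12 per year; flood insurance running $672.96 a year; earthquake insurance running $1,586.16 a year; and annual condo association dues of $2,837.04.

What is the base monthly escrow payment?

$760.19

Municipal property tax — $4,026.12/yr
Flood insurance — $672.96/yr
Earthquake insurance — $1,586.16/yr
Condo association dues — $2,837.04/yr
Combined annual = $4,026.12 + $672.96 + $1,586.16 + $2,837.04 = $9,122.28
Monthly escrow = $9,122.28 ÷ 12 = $760.19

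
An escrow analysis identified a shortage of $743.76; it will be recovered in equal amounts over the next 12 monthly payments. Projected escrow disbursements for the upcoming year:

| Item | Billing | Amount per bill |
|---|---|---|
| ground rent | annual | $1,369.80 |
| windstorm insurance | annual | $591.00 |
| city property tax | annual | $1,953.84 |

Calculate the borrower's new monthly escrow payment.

$388.20

Ground rent — $1,369.80 annually
Windstorm insurance — $591.00 annually
City property tax — $1,953.84 annually
Total per year = $1,369.80 + $591.00 + $1,953.84 = $3,914.64
Monthly escrow = $3,914.64 ÷ 12 = $326.22
Shortage spread = $743.76 ÷ 12 = $61.98/mo
Adjusted monthly = $326.22 + $61.98 = $388.20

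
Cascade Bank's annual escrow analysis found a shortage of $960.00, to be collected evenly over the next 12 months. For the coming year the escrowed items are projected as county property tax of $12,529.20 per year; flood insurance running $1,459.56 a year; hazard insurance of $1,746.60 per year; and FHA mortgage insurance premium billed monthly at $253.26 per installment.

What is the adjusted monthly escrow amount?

$1,644.54

County property tax: $12,529.20/yr
Flood insurance: $1,459.56/yr
Hazard insurance: $1,746.60/yr
FHA mortgage insurance premium: $253.26 × 12 = $3,039.12/yr
Annual escrow total = $18,774.48
Per month = $18,774.48 ÷ 12 = $1,564.54
Monthly shortage recovery: $960.00 / 12 = $80.00
Adjusted monthly = $1,564.54 + $80.00 = $1,644.54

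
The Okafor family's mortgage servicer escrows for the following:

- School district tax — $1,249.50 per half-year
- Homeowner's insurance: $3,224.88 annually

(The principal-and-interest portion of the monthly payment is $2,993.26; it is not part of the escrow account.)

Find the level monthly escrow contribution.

$476.99

School district tax: $1,249.50 × 2 = $2,499.00
Homeowner's insurance: $3,224.88
Total per year = $2,499.00 + $3,224.88 = $5,723.88
Monthly = $5,723.88 ÷ 12 = $476.99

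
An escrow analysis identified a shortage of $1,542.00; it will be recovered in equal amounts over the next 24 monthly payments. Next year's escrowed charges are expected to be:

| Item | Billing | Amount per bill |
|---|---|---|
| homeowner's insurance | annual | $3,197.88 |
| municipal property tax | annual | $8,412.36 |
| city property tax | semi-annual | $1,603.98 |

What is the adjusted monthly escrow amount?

$1,299.10

Homeowner's insurance — $3,197.88 annually
Municipal property tax — $8,412.36 annually
City property tax — $1,603.98 × 2 = $3,207.96 annually
Total per year = $3,197.88 + $8,412.36 + $3,207.96 = $14,818.20
Monthly escrow = $14,818.20 ÷ 12 = $1,234.85
Shortage spread = $1,542.00 / 24 = $64.25/mo
Adjusted monthly = $1,234.85 + $64.25 = $1,299.10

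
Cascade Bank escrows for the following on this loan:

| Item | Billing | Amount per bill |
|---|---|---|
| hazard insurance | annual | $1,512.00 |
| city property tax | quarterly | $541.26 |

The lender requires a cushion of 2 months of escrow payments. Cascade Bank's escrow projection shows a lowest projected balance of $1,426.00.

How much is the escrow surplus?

$813.16

Hazard insurance = $1,512.00 annually
City property tax = $541.26 × 4 = $2,165.04 annually
Combined annual = $3,677.04
Per month = $3,677.04 / 12 = $306.42
Cushion = 2 × $306.42 = $612.84
Excess over cushion: $1,426.00 − $612.84 = $813.16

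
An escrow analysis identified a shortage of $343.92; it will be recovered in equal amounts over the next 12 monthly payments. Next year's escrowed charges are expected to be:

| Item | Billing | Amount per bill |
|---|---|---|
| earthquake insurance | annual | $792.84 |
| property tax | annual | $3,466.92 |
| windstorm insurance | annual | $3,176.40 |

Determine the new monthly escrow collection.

$648.34

Earthquake insurance: $792.84/yr
Property tax: $3,466.92/yr
Windstorm insurance: $3,176.40/yr
Total per year = $7,436.16
Per month = $7,436.16 / 12 = $619.68
Shortage per month = $343.92 / 12 = $28.66
New monthly escrow = $619.68 + $28.66 = $648.34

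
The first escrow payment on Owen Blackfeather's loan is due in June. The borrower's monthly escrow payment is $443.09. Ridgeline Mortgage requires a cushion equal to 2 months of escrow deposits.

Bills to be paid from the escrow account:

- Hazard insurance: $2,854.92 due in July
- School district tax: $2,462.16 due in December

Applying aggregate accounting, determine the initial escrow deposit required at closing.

$3,101.63

Cushion = 2 × $443.09 = $886.18
Trial balance (start $0, +$443.09 each month, − disbursements):
  Jun: +$443.09 → $443.09
  Jul: +$443.09 − $2,854.92 → -$1,968.74
  Aug: +$443.09 → -$1,525.65
  Sep: +$443.09 → -$1,082.56
  Oct: +$443.09 → -$639.47
  Nov: +$443.09 → -$196.38
  Dec: +$443.09 − $2,462.16 → -$2,215.45
  Jan: +$443.09 → -$1,772.36
  Feb: +$443.09 → -$1,329.27
  Mar: +$443.09 → -$886.18
  Apr: +$443.09 → -$443.09
  May: +$443.09 → $0.00
Lowest trial balance = -$2,215.45 (Dec)
Initial deposit = cushion − low point = $886.18 − (-$2,215.45) = $3,101.63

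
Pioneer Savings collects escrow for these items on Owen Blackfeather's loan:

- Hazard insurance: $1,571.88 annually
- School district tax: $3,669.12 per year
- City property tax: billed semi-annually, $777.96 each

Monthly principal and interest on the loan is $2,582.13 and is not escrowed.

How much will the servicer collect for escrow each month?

$566.41

Hazard insurance: $1,571.88/yr
School district tax: $3,669.12/yr
City property tax: $777.96 × 2 = $1,555.92/yr
Combined annual = $6,796.92
Monthly escrow = $6,796.92 / 12 = $566.41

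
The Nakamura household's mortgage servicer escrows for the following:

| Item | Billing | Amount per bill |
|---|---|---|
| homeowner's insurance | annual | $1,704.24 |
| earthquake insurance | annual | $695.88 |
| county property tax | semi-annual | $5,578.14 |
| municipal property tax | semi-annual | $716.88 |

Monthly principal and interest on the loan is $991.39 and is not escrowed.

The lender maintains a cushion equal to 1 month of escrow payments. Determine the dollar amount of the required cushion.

$1,249.18

Homeowner's insurance = $1,704.24
Earthquake insurance = $695.88
County property tax = $5,578.14 × 2 = $11,156.28
Municipal property tax = $716.88 × 2 = $1,433.76
Total annual escrow = $1,704.24 + $695.88 + $11,156.28 + $1,433.76 = $14,990.16
Monthly escrow = $14,990.16 ÷ 12 = $1,249.18
Required cushion = 1 × $1,249.18 = $1,249.18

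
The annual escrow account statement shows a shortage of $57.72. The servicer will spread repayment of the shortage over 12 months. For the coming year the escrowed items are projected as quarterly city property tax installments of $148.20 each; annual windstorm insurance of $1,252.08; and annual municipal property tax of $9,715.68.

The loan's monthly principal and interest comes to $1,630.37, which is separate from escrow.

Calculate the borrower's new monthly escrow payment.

$968.19

City property tax — $148.20 × 4 = $592.80 annually
Windstorm insurance — $1,252.08 annually
Municipal property tax — $9,715.68 annually
Total per year = $592.80 + $1,252.08 + $9,715.68 = $11,560.56
Per month = $11,560.56 / 12 = $963.38
Shortage per month = $57.72 ÷ 12 = $4.81
Adjusted monthly = $963.38 + $4.81 = $968.19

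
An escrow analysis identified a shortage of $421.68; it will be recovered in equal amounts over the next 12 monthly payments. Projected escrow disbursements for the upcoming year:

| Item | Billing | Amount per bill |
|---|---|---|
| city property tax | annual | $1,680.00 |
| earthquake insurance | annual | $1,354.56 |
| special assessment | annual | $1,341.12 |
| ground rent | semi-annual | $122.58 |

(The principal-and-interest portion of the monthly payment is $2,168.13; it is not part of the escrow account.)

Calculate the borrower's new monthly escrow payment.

City property tax: $1,680.00
Earthquake insurance: $1,354.56
Special assessment: $1,341.12
Ground rent: $122.58 × 2 = $245.16
Combined annual = $4,620.84
Base monthly escrow = $4,620.84 / 12 = $385.07
Shortage spread = $421.68 ÷ 12 = $35.14/mo
New monthly escrow = $385.07 + $35.14 = $420.21

$420.21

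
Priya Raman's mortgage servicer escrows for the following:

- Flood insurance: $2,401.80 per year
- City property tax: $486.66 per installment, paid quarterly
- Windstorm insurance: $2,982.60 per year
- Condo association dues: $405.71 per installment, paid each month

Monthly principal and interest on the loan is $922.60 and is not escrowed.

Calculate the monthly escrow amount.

Flood insurance = $2,401.80 per year
City property tax = $486.66 × 4 = $1,946.64 per year
Windstorm insurance = $2,982.60 per year
Condo association dues = $405.71 × 12 = $4,868.52 per year
Combined annual = $2,401.80 + $1,946.64 + $2,982.60 + $4,868.52 = $12,199.56
Monthly = $12,199.56 ÷ 12 = $1,016.63

$1,016.63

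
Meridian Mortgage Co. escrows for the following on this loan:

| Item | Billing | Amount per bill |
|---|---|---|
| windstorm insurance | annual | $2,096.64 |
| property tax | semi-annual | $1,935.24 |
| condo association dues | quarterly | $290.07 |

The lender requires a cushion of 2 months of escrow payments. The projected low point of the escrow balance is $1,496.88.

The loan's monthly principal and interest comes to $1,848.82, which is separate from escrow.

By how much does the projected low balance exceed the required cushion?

$308.98

Windstorm insurance = $2,096.64
Property tax = $1,935.24 × 2 = $3,870.48
Condo association dues = $290.07 × 4 = $1,160.28
Total per year = $2,096.64 + $3,870.48 + $1,160.28 = $7,127.40
Per month = $7,127.40 ÷ 12 = $593.95
Required reserve = 2 × $593.95 = $1,187.90
Surplus = $1,496.88 − $1,187.90 = $308.98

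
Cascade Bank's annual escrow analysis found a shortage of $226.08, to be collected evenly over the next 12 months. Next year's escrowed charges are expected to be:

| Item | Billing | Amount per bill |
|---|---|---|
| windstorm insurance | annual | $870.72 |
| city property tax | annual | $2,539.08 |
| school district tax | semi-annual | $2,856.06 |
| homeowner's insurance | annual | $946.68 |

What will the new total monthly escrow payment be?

Windstorm insurance = $870.72 annually
City property tax = $2,539.08 annually
School district tax = $2,856.06 × 2 = $5,712.12 annually
Homeowner's insurance = $946.68 annually
Total annual escrow = $870.72 + $2,539.08 + $5,712.12 + $946.68 = $10,068.60
Base monthly escrow = $10,068.60 / 12 = $839.05
Shortage per month = $226.08 / 12 = $18.84
Adjusted monthly = $839.05 + $18.84 = $857.89

$857.89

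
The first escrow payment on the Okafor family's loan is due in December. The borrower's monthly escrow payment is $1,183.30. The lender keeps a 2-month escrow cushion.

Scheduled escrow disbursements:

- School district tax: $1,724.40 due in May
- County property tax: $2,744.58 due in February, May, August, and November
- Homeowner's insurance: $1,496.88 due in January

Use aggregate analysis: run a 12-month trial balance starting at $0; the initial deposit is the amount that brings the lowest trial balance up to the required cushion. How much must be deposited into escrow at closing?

Cushion = 2 × $1,183.30 = $2,366.60
Trial balance (start $0, +$1,183.30 each month, − disbursements):
  Dec: +$1,183.30 → $1,183.30
  Jan: +$1,183.30 − $1,496.88 → $869.72
  Feb: +$1,183.30 − $2,744.58 → -$691.56
  Mar: +$1,183.30 → $491.74
  Apr: +$1,183.30 → $1,675.04
  May: +$1,183.30 − $4,468.98 → -$1,610.64
  Jun: +$1,183.30 → -$427.34
  Jul: +$1,183.30 → $755.96
  Aug: +$1,183.30 − $2,744.58 → -$805.32
  Sep: +$1,183.30 → $377.98
  Oct: +$1,183.30 → $1,561.28
  Nov: +$1,183.30 − $2,744.58 → $0.00
Lowest trial balance = -$1,610.64 (May)
Initial deposit = cushion − low point = $2,366.60 − (-$1,610.64) = $3,977.24

$3,977.24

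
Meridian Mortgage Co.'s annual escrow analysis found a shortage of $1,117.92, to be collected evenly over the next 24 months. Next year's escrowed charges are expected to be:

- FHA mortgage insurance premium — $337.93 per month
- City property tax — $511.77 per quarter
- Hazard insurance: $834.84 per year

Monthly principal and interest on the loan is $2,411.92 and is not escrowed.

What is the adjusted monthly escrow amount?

FHA mortgage insurance premium: $337.93 × 12 = $4,055.16/yr
City property tax: $511.77 × 4 = $2,047.08/yr
Hazard insurance: $834.84/yr
Combined annual = $4,055.16 + $2,047.08 + $834.84 = $6,937.08
Per month = $6,937.08 / 12 = $578.09
Monthly shortage recovery: $1,117.92 ÷ 24 = $46.58
Adjusted monthly = $578.09 + $46.58 = $624.67

$624.67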